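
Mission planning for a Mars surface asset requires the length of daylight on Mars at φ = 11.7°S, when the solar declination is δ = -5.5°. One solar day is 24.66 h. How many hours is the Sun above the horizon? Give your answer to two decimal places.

cos H₀ = −tan φ · tan δ = −tan(-11.7°) × tan(-5.500°) = -0.0199, so H₀ = 1.5907 rad = 91.14°.
Daylight = 2H₀/(2π) × 24.66 h = (1.5907/π) × 24.66 = 12.49 h.

12.49 h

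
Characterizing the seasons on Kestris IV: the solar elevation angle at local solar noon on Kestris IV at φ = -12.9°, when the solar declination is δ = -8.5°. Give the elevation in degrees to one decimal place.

At local noon the hour angle is zero, so the zenith angle equals |φ − δ| = |-12.9° − (-8.500°)| = 4.400°.
Elevation = 90° − 4.400° = 85.6°.

85.6°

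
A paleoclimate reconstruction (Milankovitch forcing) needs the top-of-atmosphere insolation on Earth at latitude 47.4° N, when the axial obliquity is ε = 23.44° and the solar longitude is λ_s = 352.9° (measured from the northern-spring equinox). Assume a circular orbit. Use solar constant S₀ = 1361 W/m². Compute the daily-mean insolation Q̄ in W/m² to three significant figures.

Solar declination: sin δ = sin ε · sin λ_s = sin 23.44° × sin 352.9° = -0.04917, so δ = -2.818°.
cos H₀ = −tan(+47.4°) tan(-2.818°) = 0.0535, H₀ = 1.5172 rad.
Bracket: H₀ sin φ sin δ + cos φ cos δ sin H₀ = 1.5172×0.73610×-0.04917 + 0.67688×0.99879×0.99857 = -0.054914 + 0.675094 = 0.620180.
Q̄ = (S₀/π) × [bracket] = (1361/π) × 0.620180 = 268.7 W/m².

Q̄ ≈ 269 W/m²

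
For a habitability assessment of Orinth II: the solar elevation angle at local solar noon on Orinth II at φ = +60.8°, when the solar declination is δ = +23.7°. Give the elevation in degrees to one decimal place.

At local noon the hour angle is zero, so the zenith angle equals |φ − δ| = |+60.8° − (+23.700°)| = 37.100°.
Elevation = 90° − 37.100° = 52.9°.

52.9°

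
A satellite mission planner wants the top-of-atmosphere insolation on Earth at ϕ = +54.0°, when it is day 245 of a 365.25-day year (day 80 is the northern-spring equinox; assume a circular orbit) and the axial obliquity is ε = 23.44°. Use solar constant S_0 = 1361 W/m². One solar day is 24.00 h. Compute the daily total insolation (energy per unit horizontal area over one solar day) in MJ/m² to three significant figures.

27.8 MJ/m²

Solar longitude: L_s = 360° × (245 − 80)/365.25 = 162.628°.
sin δ = sin 23.44° × sin 162.628° = 0.11877, so δ = +6.821°.
cos h₀ = −tan(+54.0°) tan(+6.821°) = -0.1646, h₀ = 1.7362 rad.
Bracket: h₀ sin ϕ sin δ + cos ϕ cos δ sin h₀ = 1.7362×0.80902×0.11877 + 0.58779×0.99292×0.98635 = 0.166827 + 0.575662 = 0.742489.
Q̄ = (S_0/π) × [bracket] = (1361/π) × 0.742489 = 321.66 W/m².
Daily total = Q̄ × 24.00 h × 3600 s/h = 321.66 × 24.00 × 3600 / 10⁶ = 27.79 MJ/m².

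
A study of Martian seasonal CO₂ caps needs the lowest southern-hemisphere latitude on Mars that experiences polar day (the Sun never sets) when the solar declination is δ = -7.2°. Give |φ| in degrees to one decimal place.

Polar day requires cos H₀ = −tan φ tan δ ≤ −1, i.e. tan φ tan δ ≥ 1.
The boundary is |tan φ| · |tan δ| = 1, so |φ| = 90° − |δ| = 90° − 7.2° = 82.8° in the southern hemisphere.

|φ| = 82.8°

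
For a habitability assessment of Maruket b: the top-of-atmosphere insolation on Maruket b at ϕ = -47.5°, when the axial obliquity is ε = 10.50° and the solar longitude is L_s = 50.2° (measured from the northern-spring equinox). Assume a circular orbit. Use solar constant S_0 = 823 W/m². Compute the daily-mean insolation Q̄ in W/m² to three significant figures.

Solar declination: sin δ = sin ε · sin L_s = sin 10.50° × sin 50.2° = 0.14001, so δ = +8.048°.
cos h₀ = −tan(-47.5°) tan(+8.048°) = 0.1543, h₀ = 1.4159 rad.
Bracket: h₀ sin ϕ sin δ + cos ϕ cos δ sin h₀ = 1.4159×-0.73728×0.14001 + 0.67559×0.99015×0.98802 = -0.146159 + 0.660922 = 0.514763.
Q̄ = (S_0/π) × [bracket] = (823/π) × 0.514763 = 134.9 W/m².

Q̄ ≈ 135 W/m²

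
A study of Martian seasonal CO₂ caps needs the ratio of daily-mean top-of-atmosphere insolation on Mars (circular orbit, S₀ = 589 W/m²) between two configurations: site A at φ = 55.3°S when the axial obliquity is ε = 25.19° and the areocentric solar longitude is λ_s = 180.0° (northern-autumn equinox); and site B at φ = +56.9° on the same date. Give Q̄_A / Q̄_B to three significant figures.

Q̄_A / Q̄_B ≈ 1.04

— Configuration A (φ=-55.3°):
sin δ = sin 25.19° × sin 180.0° = 0.00000, so δ = +0.000°.
cos H₀ = −tan(-55.3°) tan(+0.000°) = 0.0000, H₀ = 1.5708 rad.
Bracket: H₀ sin φ sin δ + cos φ cos δ sin H₀ = 1.5708×-0.82214×0.00000 + 0.56928×1.00000×1.00000 = -0.000000 + 0.569280 = 0.569280.
Q̄ = (S₀/π) × [bracket] = (589/π) × 0.569280 = 106.73 W/m².
— Configuration B (φ=+56.9°):
cos H₀ = −tan(+56.9°) tan(+0.000°) = -0.0000, H₀ = 1.5708 rad.
Bracket: H₀ sin φ sin δ + cos φ cos δ sin H₀ = 1.5708×0.83772×0.00000 + 0.54610×1.00000×1.00000 = 0.000000 + 0.546100 = 0.546100.
Q̄ = (S₀/π) × [bracket] = (589/π) × 0.546100 = 102.39 W/m².
Ratio Q̄_A / Q̄_B = 106.73 / 102.39 = 1.042.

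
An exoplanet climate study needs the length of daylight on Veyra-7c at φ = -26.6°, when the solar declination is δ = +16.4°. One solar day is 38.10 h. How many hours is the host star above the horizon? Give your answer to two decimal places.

17.26 h

cos H₀ = −tan φ · tan δ = −tan(-26.6°) × tan(+16.400°) = 0.1474, so H₀ = 1.4229 rad = 81.52°.
Daylight = 2H₀/(2π) × 38.10 h = (1.4229/π) × 38.10 = 17.26 h.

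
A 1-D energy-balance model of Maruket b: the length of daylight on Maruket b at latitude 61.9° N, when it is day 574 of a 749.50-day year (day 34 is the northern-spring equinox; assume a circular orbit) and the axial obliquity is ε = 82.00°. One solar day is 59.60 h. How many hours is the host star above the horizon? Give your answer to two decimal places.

0.00 h

Solar longitude: L_s = 360° × (574 − 34)/749.50 = 259.373°.
sin δ = sin 82.00° × sin 259.373° = -0.97328, so δ = -76.726°.
cos h₀ = −tan ϕ · tan δ = 7.9387 ≥ 1, so the host star never rises (polar night) and h₀ = 0.
Daylight = 2h₀/(2π) × 59.60 h = (0.0000/π) × 59.60 = 0.00 h.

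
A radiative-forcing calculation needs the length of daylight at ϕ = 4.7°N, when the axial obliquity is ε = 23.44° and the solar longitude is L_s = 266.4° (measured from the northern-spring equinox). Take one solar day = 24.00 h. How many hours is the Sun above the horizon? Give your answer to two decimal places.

Solar declination: sin δ = sin ε · sin L_s = sin 23.44° × sin 266.4° = -0.39700, so δ = -23.391°.
cos h₀ = −tan ϕ · tan δ = −tan(+4.7°) × tan(-23.391°) = 0.0356, so h₀ = 1.5352 rad = 87.96°.
Daylight = 2h₀/(2π) × 24.00 h = (1.5352/π) × 24.00 = 11.73 h.

11.73 h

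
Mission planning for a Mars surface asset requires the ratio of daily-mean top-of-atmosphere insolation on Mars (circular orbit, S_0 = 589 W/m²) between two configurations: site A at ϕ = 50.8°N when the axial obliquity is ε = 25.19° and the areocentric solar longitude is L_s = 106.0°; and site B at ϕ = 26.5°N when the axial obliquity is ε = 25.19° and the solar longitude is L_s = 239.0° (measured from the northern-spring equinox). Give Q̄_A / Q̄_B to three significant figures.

Q̄_A / Q̄_B ≈ 1.96

— Configuration A (ϕ=+50.8°):
sin δ = sin 25.19° × sin 106.0° = 0.40913, so δ = +24.150°.
cos h₀ = −tan(+50.8°) tan(+24.150°) = -0.5498, h₀ = 2.1529 rad.
Bracket: h₀ sin ϕ sin δ + cos ϕ cos δ sin h₀ = 2.1529×0.77494×0.40913 + 0.63203×0.91247×0.83532 = 0.682580 + 0.481736 = 1.164316.
Q̄ = (S_0/π) × [bracket] = (589/π) × 1.164316 = 218.29 W/m².
— Configuration B (ϕ=+26.5°):
Solar declination: sin δ = sin ε · sin L_s = sin 25.19° × sin 239.0° = -0.36483, so δ = -21.397°.
cos h₀ = −tan(+26.5°) tan(-21.397°) = 0.1954, h₀ = 1.3742 rad.
Bracket: h₀ sin ϕ sin δ + cos ϕ cos δ sin h₀ = 1.3742×0.44620×-0.36483 + 0.89493×0.93107×0.98073 = -0.223702 + 0.817186 = 0.593484.
Q̄ = (S_0/π) × [bracket] = (589/π) × 0.593484 = 111.27 W/m².
Ratio Q̄_A / Q̄_B = 218.29 / 111.27 = 1.962.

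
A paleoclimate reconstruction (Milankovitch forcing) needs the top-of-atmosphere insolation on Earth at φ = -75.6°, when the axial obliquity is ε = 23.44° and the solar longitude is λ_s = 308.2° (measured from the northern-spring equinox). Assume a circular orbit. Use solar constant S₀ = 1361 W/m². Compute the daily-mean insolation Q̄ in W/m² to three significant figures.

Q̄ ≈ 412 W/m²

Solar declination: sin δ = sin ε · sin λ_s = sin 23.44° × sin 308.2° = -0.31260, so δ = -18.216°.
cos H₀ = −tan(-75.6°) tan(-18.216°) = -1.2818 ≤ −1 ⇒ polar day, H₀ = π.
Bracket: H₀ sin φ sin δ + cos φ cos δ sin H₀ = 3.1416×-0.96858×-0.31260 + 0.24869×0.94988×0.00000 = 0.951208 + 0.000000 = 0.951208.
Q̄ = (S₀/π) × [bracket] = (1361/π) × 0.951208 = 412.1 W/m².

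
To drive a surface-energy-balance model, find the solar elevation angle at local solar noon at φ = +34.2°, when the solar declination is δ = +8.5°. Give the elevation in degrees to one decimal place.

At local noon the hour angle is zero, so the zenith angle equals |φ − δ| = |+34.2° − (+8.500°)| = 25.700°.
Elevation = 90° − 25.700° = 64.3°.

64.3°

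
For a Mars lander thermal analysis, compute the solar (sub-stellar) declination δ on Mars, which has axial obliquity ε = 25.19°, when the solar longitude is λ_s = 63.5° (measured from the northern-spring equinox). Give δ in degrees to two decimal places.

δ = +22.39°

sin δ = sin ε · sin λ_s = sin 25.19° × sin 63.5° = 0.380903.
δ = arcsin(0.380903) = +22.39°.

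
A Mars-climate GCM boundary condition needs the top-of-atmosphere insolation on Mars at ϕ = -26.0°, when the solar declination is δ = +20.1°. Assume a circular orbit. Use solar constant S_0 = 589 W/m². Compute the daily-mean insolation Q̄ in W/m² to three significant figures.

Q̄ ≈ 116 W/m²

cos h₀ = −tan(-26.0°) tan(+20.100°) = 0.1785, h₀ = 1.3914 rad.
Bracket: h₀ sin ϕ sin δ + cos ϕ cos δ sin h₀ = 1.3914×-0.43837×0.34366 + 0.89879×0.93909×0.98394 = -0.209615 + 0.830489 = 0.620874.
Q̄ = (S_0/π) × [bracket] = (589/π) × 0.620874 = 116.4 W/m².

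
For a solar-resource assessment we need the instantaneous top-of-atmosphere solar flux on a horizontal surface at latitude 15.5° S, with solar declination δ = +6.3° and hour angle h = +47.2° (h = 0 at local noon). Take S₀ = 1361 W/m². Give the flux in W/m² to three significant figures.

cos θ_z = sin φ sin δ + cos φ cos δ cos h = -0.029325 + 0.650776 = 0.621451.
Flux = S₀ · cos θ_z = 1361 × 0.621451 = 845.8 W/m².

846 W/m²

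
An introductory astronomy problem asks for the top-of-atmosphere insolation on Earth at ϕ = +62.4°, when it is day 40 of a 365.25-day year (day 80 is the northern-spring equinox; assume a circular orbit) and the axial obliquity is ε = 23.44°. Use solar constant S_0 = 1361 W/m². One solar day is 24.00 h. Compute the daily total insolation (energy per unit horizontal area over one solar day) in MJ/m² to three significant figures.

Solar longitude: L_s = 360° × (40 − 80)/365.25 = -39.425°, i.e. -39.425° + 360° = 320.575°.
sin δ = sin 23.44° × sin 320.575° = -0.25262, so δ = -14.633°.
cos h₀ = −tan(+62.4°) tan(-14.633°) = 0.4994, h₀ = 1.0479 rad.
Bracket: h₀ sin ϕ sin δ + cos ϕ cos δ sin h₀ = 1.0479×0.88620×-0.25262 + 0.46330×0.96756×0.86636 = -0.234595 + 0.388364 = 0.153769.
Q̄ = (S_0/π) × [bracket] = (1361/π) × 0.153769 = 66.616 W/m².
Daily total = Q̄ × 24.00 h × 3600 s/h = 66.616 × 24.00 × 3600 / 10⁶ = 5.756 MJ/m².

5.76 MJ/m²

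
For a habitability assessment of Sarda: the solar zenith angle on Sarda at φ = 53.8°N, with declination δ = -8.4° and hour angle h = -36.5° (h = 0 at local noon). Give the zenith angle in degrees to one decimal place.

θ_z = 69.4°

cos θ_z = sin φ sin δ + cos φ cos δ cos h = -0.117883 + 0.469669 = 0.351786.
θ_z = arccos(0.351786) = 69.4°.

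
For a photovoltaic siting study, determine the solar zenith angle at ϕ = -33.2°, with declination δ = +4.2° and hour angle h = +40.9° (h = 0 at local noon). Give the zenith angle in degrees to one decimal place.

θ_z = 53.8°

cos θ_z = sin ϕ sin δ + cos ϕ cos δ cos h = -0.040103 + 0.630773 = 0.590670.
θ_z = arccos(0.590670) = 53.8°.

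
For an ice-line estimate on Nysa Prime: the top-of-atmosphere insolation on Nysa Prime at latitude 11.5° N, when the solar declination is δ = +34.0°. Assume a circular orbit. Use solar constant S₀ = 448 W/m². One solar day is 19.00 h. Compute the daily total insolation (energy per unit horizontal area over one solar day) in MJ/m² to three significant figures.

9.71 MJ/m²

cos H₀ = −tan(+11.5°) tan(+34.000°) = -0.1372, H₀ = 1.7085 rad.
Bracket: H₀ sin φ sin δ + cos φ cos δ sin H₀ = 1.7085×0.19937×0.55919 + 0.97992×0.82904×0.99054 = 0.190473 + 0.804708 = 0.995181.
Q̄ = (S₀/π) × [bracket] = (448/π) × 0.995181 = 141.92 W/m².
Daily total = Q̄ × 19.00 h × 3600 s/h = 141.92 × 19.00 × 3600 / 10⁶ = 9.707 MJ/m².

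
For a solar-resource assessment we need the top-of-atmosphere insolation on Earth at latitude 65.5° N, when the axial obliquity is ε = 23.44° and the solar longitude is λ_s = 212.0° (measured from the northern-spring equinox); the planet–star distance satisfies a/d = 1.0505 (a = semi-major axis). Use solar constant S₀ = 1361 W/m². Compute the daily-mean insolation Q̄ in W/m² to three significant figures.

Solar declination: sin δ = sin ε · sin λ_s = sin 23.44° × sin 212.0° = -0.21080, so δ = -12.169°.
cos H₀ = −tan(+65.5°) tan(-12.169°) = 0.4732, H₀ = 1.0779 rad.
Bracket: H₀ sin φ sin δ + cos φ cos δ sin H₀ = 1.0779×0.90996×-0.21080 + 0.41469×0.97753×0.88096 = -0.206762 + 0.357116 = 0.150354.
Inverse-square distance factor (a/d)² = 1.0505² = 1.103550.
Q̄ = (S₀/π) × 1.103550 × [bracket] = (1361/π) × 1.103550 × 0.150354 = 71.88 W/m².

Q̄ ≈ 71.9 W/m²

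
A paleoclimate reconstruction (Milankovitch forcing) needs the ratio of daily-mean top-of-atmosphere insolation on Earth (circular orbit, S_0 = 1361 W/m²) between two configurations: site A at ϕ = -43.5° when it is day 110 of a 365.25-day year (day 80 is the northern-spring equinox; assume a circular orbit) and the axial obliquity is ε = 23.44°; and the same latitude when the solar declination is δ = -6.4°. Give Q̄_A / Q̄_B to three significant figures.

— Configuration A (ϕ=-43.5°):
Solar longitude: L_s = 360° × (110 − 80)/365.25 = 29.569°.
sin δ = sin 23.44° × sin 29.569° = 0.19630, so δ = +11.320°.
cos h₀ = −tan(-43.5°) tan(+11.320°) = 0.1900, h₀ = 1.3797 rad.
Bracket: h₀ sin ϕ sin δ + cos ϕ cos δ sin h₀ = 1.3797×-0.68835×0.19630 + 0.72537×0.98054×0.98179 = -0.186429 + 0.698302 = 0.511873.
Q̄ = (S_0/π) × [bracket] = (1361/π) × 0.511873 = 221.75 W/m².
— Configuration B (ϕ=-43.5°):
cos h₀ = −tan(-43.5°) tan(-6.400°) = -0.1064, h₀ = 1.6774 rad.
Bracket: h₀ sin ϕ sin δ + cos ϕ cos δ sin h₀ = 1.6774×-0.68835×-0.11147 + 0.72537×0.99377×0.99432 = 0.128708 + 0.716757 = 0.845465.
Q̄ = (S_0/π) × [bracket] = (1361/π) × 0.845465 = 366.27 W/m².
Ratio Q̄_A / Q̄_B = 221.75 / 366.27 = 0.6054.

Q̄_A / Q̄_B ≈ 0.605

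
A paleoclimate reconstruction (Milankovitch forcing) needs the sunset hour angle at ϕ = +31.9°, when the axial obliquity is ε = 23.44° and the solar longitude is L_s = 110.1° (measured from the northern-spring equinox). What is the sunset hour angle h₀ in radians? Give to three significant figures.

Solar declination: sin δ = sin ε · sin L_s = sin 23.44° × sin 110.1° = 0.37356, so δ = +21.935°.
cos h₀ = −tan ϕ · tan δ = −tan(+31.9°) × tan(+21.935°) = -0.2507, so h₀ = 1.8242 rad = 104.52°.

h₀ = 1.82 rad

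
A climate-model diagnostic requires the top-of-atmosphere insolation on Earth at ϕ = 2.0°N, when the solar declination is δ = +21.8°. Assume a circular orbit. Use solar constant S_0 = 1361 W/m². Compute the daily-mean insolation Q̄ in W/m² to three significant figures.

cos h₀ = −tan(+2.0°) tan(+21.800°) = -0.0140, h₀ = 1.5848 rad.
Bracket: h₀ sin ϕ sin δ + cos ϕ cos δ sin h₀ = 1.5848×0.03490×0.37137 + 0.99939×0.92849×0.99990 = 0.020540 + 0.927831 = 0.948371.
Q̄ = (S_0/π) × [bracket] = (1361/π) × 0.948371 = 410.9 W/m².

Q̄ ≈ 411 W/m²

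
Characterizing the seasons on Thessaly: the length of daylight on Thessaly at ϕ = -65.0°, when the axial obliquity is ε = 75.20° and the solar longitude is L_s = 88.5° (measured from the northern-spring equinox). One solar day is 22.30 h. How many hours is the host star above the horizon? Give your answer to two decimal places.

0.00 h

Solar declination: sin δ = sin ε · sin L_s = sin 75.20° × sin 88.5° = 0.96649, so δ = +75.126°.
cos h₀ = −tan ϕ · tan δ = 8.0743 ≥ 1, so the host star never rises (polar night) and h₀ = 0.
Daylight = 2h₀/(2π) × 22.30 h = (0.0000/π) × 22.30 = 0.00 h.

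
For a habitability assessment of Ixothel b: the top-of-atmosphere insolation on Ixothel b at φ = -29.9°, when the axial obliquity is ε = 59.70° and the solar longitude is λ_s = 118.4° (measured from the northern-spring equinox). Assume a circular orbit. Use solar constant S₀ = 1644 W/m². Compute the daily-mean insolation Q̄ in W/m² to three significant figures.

Q̄ ≈ 53.3 W/m²

Solar declination: sin δ = sin ε · sin λ_s = sin 59.70° × sin 118.4° = 0.75948, so δ = +49.419°.
cos H₀ = −tan(-29.9°) tan(+49.419°) = 0.6713, H₀ = 0.8348 rad.
Bracket: H₀ sin φ sin δ + cos φ cos δ sin H₀ = 0.8348×-0.49849×0.75948 + 0.86690×0.65053×0.74115 = -0.316050 + 0.417967 = 0.101917.
Q̄ = (S₀/π) × [bracket] = (1644/π) × 0.101917 = 53.33 W/m².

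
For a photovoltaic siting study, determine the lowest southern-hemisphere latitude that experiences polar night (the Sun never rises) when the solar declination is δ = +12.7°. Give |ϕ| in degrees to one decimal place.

|ϕ| = 77.3°

Polar night requires cos h₀ = −tan ϕ tan δ ≥ 1, i.e. tan ϕ tan δ ≤ −1.
The boundary is |tan ϕ| · |tan δ| = 1, so |ϕ| = 90° − |δ| = 90° − 12.7° = 77.3° in the southern hemisphere.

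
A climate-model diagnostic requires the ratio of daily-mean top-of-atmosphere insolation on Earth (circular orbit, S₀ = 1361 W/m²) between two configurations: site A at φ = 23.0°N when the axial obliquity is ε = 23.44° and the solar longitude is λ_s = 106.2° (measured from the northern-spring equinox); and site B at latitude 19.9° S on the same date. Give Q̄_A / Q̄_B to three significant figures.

Q̄_A / Q̄_B ≈ 1.63

— Configuration A (φ=+23.0°):
Solar declination: sin δ = sin ε · sin λ_s = sin 23.44° × sin 106.2° = 0.38199, so δ = +22.457°.
cos H₀ = −tan(+23.0°) tan(+22.457°) = -0.1755, H₀ = 1.7472 rad.
Bracket: H₀ sin φ sin δ + cos φ cos δ sin H₀ = 1.7472×0.39073×0.38199 + 0.92050×0.92416×0.98449 = 0.260778 + 0.837495 = 1.098273.
Q̄ = (S₀/π) × [bracket] = (1361/π) × 1.098273 = 475.79 W/m².
— Configuration B (φ=-19.9°):
cos H₀ = −tan(-19.9°) tan(+22.457°) = 0.1496, H₀ = 1.4206 rad.
Bracket: H₀ sin φ sin δ + cos φ cos δ sin H₀ = 1.4206×-0.34038×0.38199 + 0.94029×0.92416×0.98874 = -0.184709 + 0.859194 = 0.674485.
Q̄ = (S₀/π) × [bracket] = (1361/π) × 0.674485 = 292.20 W/m².
Ratio Q̄_A / Q̄_B = 475.79 / 292.20 = 1.628.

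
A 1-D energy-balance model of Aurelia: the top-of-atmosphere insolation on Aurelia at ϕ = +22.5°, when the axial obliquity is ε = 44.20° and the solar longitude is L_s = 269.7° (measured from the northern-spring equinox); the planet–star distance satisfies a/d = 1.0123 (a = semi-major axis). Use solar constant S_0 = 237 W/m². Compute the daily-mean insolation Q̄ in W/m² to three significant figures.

Q̄ ≈ 23.0 W/m²

Solar declination: sin δ = sin ε · sin L_s = sin 44.20° × sin 269.7° = -0.69716, so δ = -44.199°.
cos h₀ = −tan(+22.5°) tan(-44.199°) = 0.4028, h₀ = 1.1562 rad.
Bracket: h₀ sin ϕ sin δ + cos ϕ cos δ sin h₀ = 1.1562×0.38268×-0.69716 + 0.92388×0.71692×0.91529 = -0.308462 + 0.606241 = 0.297779.
Inverse-square distance factor (a/d)² = 1.0123² = 1.024751.
Q̄ = (S_0/π) × 1.024751 × [bracket] = (237/π) × 1.024751 × 0.297779 = 23.02 W/m².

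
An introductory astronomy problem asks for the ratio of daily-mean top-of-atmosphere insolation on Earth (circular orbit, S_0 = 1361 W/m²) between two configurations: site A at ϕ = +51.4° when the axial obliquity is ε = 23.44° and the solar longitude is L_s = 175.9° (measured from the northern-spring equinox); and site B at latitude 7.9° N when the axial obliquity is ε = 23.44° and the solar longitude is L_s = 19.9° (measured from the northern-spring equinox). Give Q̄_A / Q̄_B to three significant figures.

Q̄_A / Q̄_B ≈ 0.652

— Configuration A (ϕ=+51.4°):
Solar declination: sin δ = sin ε · sin L_s = sin 23.44° × sin 175.9° = 0.02844, so δ = +1.630°.
cos h₀ = −tan(+51.4°) tan(+1.630°) = -0.0356, h₀ = 1.6064 rad.
Bracket: h₀ sin ϕ sin δ + cos ϕ cos δ sin h₀ = 1.6064×0.78152×0.02844 + 0.62388×0.99960×0.99936 = 0.035705 + 0.623231 = 0.658936.
Q̄ = (S_0/π) × [bracket] = (1361/π) × 0.658936 = 285.46 W/m².
— Configuration B (ϕ=+7.9°):
Solar declination: sin δ = sin ε · sin L_s = sin 23.44° × sin 19.9° = 0.13540, so δ = +7.782°.
cos h₀ = −tan(+7.9°) tan(+7.782°) = -0.0190, h₀ = 1.5898 rad.
Bracket: h₀ sin ϕ sin δ + cos ϕ cos δ sin h₀ = 1.5898×0.13744×0.13540 + 0.99051×0.99079×0.99982 = 0.029585 + 0.981211 = 1.010796.
Q̄ = (S_0/π) × [bracket] = (1361/π) × 1.010796 = 437.90 W/m².
Ratio Q̄_A / Q̄_B = 285.46 / 437.90 = 0.6519.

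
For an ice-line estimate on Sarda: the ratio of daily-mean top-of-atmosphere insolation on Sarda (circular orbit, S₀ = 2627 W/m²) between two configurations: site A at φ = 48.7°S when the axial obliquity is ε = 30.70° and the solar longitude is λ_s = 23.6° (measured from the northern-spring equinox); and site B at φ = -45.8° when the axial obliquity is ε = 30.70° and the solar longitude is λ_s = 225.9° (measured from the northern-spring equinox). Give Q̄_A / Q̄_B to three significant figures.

— Configuration A (φ=-48.7°):
Solar declination: sin δ = sin ε · sin λ_s = sin 30.70° × sin 23.6° = 0.20440, so δ = +11.794°.
cos H₀ = −tan(-48.7°) tan(+11.794°) = 0.2377, H₀ = 1.3308 rad.
Bracket: H₀ sin φ sin δ + cos φ cos δ sin H₀ = 1.3308×-0.75126×0.20440 + 0.66000×0.97889×0.97134 = -0.204354 + 0.627551 = 0.423197.
Q̄ = (S₀/π) × [bracket] = (2627/π) × 0.423197 = 353.88 W/m².
— Configuration B (φ=-45.8°):
Solar declination: sin δ = sin ε · sin λ_s = sin 30.70° × sin 225.9° = -0.36663, so δ = -21.508°.
cos H₀ = −tan(-45.8°) tan(-21.508°) = -0.4052, H₀ = 1.9880 rad.
Bracket: H₀ sin φ sin δ + cos φ cos δ sin H₀ = 1.9880×-0.71691×-0.36663 + 0.69717×0.93037×0.91421 = 0.522527 + 0.592980 = 1.115507.
Q̄ = (S₀/π) × [bracket] = (2627/π) × 1.115507 = 932.79 W/m².
Ratio Q̄_A / Q̄_B = 353.88 / 932.79 = 0.3794.

Q̄_A / Q̄_B ≈ 0.379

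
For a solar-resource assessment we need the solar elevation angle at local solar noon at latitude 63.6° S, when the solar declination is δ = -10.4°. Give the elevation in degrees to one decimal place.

36.8°

At local noon the hour angle is zero, so the zenith angle equals |φ − δ| = |-63.6° − (-10.400°)| = 53.200°.
Elevation = 90° − 53.200° = 36.8°.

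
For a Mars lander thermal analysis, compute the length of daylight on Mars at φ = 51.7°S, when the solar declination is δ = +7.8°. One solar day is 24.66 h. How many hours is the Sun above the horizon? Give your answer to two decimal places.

cos H₀ = −tan φ · tan δ = −tan(-51.7°) × tan(+7.800°) = 0.1735, so H₀ = 1.3965 rad = 80.01°.
Daylight = 2H₀/(2π) × 24.66 h = (1.3965/π) × 24.66 = 10.96 h.

10.96 h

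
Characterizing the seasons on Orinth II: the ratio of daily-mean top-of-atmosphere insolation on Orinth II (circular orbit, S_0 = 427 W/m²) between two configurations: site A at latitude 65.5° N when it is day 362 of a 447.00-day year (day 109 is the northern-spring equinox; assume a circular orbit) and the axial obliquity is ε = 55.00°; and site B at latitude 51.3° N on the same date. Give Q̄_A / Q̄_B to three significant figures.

Q̄_A / Q̄_B ≈ 0.173

— Configuration A (ϕ=+65.5°):
Solar longitude: L_s = 360° × (362 − 109)/447.00 = 203.758°.
sin δ = sin 55.00° × sin 203.758° = -0.33002, so δ = -19.270°.
cos h₀ = −tan(+65.5°) tan(-19.270°) = 0.7671, h₀ = 0.6964 rad.
Bracket: h₀ sin ϕ sin δ + cos ϕ cos δ sin h₀ = 0.6964×0.90996×-0.33002 + 0.41469×0.94397×0.64147 = -0.209132 + 0.251107 = 0.041975.
Q̄ = (S_0/π) × [bracket] = (427/π) × 0.041975 = 5.7052 W/m².
— Configuration B (ϕ=+51.3°):
cos h₀ = −tan(+51.3°) tan(-19.270°) = 0.4364, h₀ = 1.1192 rad.
Bracket: h₀ sin ϕ sin δ + cos ϕ cos δ sin h₀ = 1.1192×0.78043×-0.33002 + 0.62524×0.94397×0.89976 = -0.288258 + 0.531045 = 0.242787.
Q̄ = (S_0/π) × [bracket] = (427/π) × 0.242787 = 32.999 W/m².
Ratio Q̄_A / Q̄_B = 5.7052 / 32.999 = 0.1729.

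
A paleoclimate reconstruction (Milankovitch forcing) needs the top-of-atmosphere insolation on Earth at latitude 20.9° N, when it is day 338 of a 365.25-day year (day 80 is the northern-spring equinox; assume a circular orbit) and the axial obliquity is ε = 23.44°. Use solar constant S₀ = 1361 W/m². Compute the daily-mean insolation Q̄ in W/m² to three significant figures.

Solar longitude: λ_s = 360° × (338 − 80)/365.25 = 254.292°.
sin δ = sin 23.44° × sin 254.292° = -0.38293, so δ = -22.515°.
cos H₀ = −tan(+20.9°) tan(-22.515°) = 0.1583, H₀ = 1.4118 rad.
Bracket: H₀ sin φ sin δ + cos φ cos δ sin H₀ = 1.4118×0.35674×-0.38293 + 0.93420×0.92378×0.98739 = -0.192861 + 0.852113 = 0.659252.
Q̄ = (S₀/π) × [bracket] = (1361/π) × 0.659252 = 285.6 W/m².

Q̄ ≈ 286 W/m²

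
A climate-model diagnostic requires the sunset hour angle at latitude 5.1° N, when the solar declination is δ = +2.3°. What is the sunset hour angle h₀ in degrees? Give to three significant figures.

h₀ = 90.2°

cos h₀ = −tan ϕ · tan δ = −tan(+5.1°) × tan(+2.300°) = -0.0036, so h₀ = 1.5744 rad = 90.21°.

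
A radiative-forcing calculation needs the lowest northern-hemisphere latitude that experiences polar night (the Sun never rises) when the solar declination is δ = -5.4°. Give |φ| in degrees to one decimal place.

Polar night requires cos H₀ = −tan φ tan δ ≥ 1, i.e. tan φ tan δ ≤ −1.
The boundary is |tan φ| · |tan δ| = 1, so |φ| = 90° − |δ| = 90° − 5.4° = 84.6° in the northern hemisphere.

|φ| = 84.6°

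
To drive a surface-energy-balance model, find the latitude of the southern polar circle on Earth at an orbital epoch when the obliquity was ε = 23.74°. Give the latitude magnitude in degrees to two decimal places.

The polar circle is the lowest latitude that experiences at least one full rotation of continuous darkness at the northern-summer solstice; it lies at |ϕ| = 90° − ε = 90° − 23.74° = 66.26°.

66.26°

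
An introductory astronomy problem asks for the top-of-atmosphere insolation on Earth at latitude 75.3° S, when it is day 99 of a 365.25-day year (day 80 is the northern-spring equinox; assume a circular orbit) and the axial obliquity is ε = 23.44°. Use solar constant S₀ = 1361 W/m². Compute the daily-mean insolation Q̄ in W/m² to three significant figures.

Solar longitude: λ_s = 360° × (99 − 80)/365.25 = 18.727°.
sin δ = sin 23.44° × sin 18.727° = 0.12771, so δ = +7.337°.
cos H₀ = −tan(-75.3°) tan(+7.337°) = 0.4908, H₀ = 1.0578 rad.
Bracket: H₀ sin φ sin δ + cos φ cos δ sin H₀ = 1.0578×-0.96727×0.12771 + 0.25376×0.99181×0.87125 = -0.130670 + 0.219278 = 0.088608.
Q̄ = (S₀/π) × [bracket] = (1361/π) × 0.088608 = 38.39 W/m².

Q̄ ≈ 38.4 W/m²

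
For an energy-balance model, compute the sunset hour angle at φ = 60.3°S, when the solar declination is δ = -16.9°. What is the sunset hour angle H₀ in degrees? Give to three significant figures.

cos H₀ = −tan φ · tan δ = −tan(-60.3°) × tan(-16.900°) = -0.5327, so H₀ = 2.1325 rad = 122.19°.

H₀ = 122°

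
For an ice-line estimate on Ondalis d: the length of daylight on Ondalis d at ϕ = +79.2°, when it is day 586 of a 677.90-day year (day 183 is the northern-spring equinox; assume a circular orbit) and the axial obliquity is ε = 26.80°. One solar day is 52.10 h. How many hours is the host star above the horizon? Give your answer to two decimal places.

Solar longitude: L_s = 360° × (586 − 183)/677.90 = 214.014°.
sin δ = sin 26.80° × sin 214.014° = -0.25222, so δ = -14.609°.
cos h₀ = −tan ϕ · tan δ = 1.3663 ≥ 1, so the host star never rises (polar night) and h₀ = 0.
Daylight = 2h₀/(2π) × 52.10 h = (0.0000/π) × 52.10 = 0.00 h.

0.00 h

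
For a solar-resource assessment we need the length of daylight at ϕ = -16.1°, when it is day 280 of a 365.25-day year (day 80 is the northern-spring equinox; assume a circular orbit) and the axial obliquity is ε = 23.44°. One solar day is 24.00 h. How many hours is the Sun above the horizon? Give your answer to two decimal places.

Solar longitude: L_s = 360° × (280 − 80)/365.25 = 197.125°.
sin δ = sin 23.44° × sin 197.125° = -0.11713, so δ = -6.727°.
cos h₀ = −tan ϕ · tan δ = −tan(-16.1°) × tan(-6.727°) = -0.0340, so h₀ = 1.6048 rad = 91.95°.
Daylight = 2h₀/(2π) × 24.00 h = (1.6048/π) × 24.00 = 12.26 h.

12.26 h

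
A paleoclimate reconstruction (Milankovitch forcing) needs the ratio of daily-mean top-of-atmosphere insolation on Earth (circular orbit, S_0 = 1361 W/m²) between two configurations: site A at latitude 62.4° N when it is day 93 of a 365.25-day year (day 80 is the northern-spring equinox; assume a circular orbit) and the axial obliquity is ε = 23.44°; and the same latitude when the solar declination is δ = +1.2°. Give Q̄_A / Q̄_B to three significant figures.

— Configuration A (ϕ=+62.4°):
Solar longitude: L_s = 360° × (93 − 80)/365.25 = 12.813°.
sin δ = sin 23.44° × sin 12.813° = 0.08822, so δ = +5.061°.
cos h₀ = −tan(+62.4°) tan(+5.061°) = -0.1694, h₀ = 1.7410 rad.
Bracket: h₀ sin ϕ sin δ + cos ϕ cos δ sin h₀ = 1.7410×0.88620×0.08822 + 0.46330×0.99610×0.98555 = 0.136112 + 0.454825 = 0.590937.
Q̄ = (S_0/π) × [bracket] = (1361/π) × 0.590937 = 256.01 W/m².
— Configuration B (ϕ=+62.4°):
cos h₀ = −tan(+62.4°) tan(+1.200°) = -0.0401, h₀ = 1.6109 rad.
Bracket: h₀ sin ϕ sin δ + cos ϕ cos δ sin h₀ = 1.6109×0.88620×0.02094 + 0.46330×0.99978×0.99920 = 0.029894 + 0.462828 = 0.492722.
Q̄ = (S_0/π) × [bracket] = (1361/π) × 0.492722 = 213.46 W/m².
Ratio Q̄_A / Q̄_B = 256.01 / 213.46 = 1.199.

Q̄_A / Q̄_B ≈ 1.20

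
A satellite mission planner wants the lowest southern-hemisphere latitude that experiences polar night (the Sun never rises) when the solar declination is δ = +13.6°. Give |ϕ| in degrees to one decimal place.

Polar night requires cos h₀ = −tan ϕ tan δ ≥ 1, i.e. tan ϕ tan δ ≤ −1.
The boundary is |tan ϕ| · |tan δ| = 1, so |ϕ| = 90° − |δ| = 90° − 13.6° = 76.4° in the southern hemisphere.

|ϕ| = 76.4°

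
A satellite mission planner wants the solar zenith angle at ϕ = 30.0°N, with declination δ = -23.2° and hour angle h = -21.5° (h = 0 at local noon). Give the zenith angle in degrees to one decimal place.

cos θ_z = sin ϕ sin δ + cos ϕ cos δ cos h = -0.196971 + 0.740607 = 0.543636.
θ_z = arccos(0.543636) = 57.1°.

θ_z = 57.1°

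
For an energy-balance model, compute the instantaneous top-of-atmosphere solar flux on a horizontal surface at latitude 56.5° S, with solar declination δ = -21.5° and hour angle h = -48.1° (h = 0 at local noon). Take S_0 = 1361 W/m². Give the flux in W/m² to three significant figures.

883 W/m²

cos θ_z = sin ϕ sin δ + cos ϕ cos δ cos h = 0.305620 + 0.342953 = 0.648573.
Flux = S_0 · cos θ_z = 1361 × 0.648573 = 882.7 W/m².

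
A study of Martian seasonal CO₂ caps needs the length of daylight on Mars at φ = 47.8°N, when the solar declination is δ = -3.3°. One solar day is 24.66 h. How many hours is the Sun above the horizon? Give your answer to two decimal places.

cos H₀ = −tan φ · tan δ = −tan(+47.8°) × tan(-3.300°) = 0.0636, so H₀ = 1.5072 rad = 86.35°.
Daylight = 2H₀/(2π) × 24.66 h = (1.5072/π) × 24.66 = 11.83 h.

11.83 h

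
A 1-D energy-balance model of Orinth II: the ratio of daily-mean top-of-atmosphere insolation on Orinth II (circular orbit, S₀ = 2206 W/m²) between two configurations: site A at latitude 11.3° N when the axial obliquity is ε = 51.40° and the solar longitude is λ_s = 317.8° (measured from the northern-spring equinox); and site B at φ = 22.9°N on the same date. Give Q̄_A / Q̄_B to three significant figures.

Q̄_A / Q̄_B ≈ 1.39

— Configuration A (φ=+11.3°):
Solar declination: sin δ = sin ε · sin λ_s = sin 51.40° × sin 317.8° = -0.52496, so δ = -31.666°.
cos H₀ = −tan(+11.3°) tan(-31.666°) = 0.1232, H₀ = 1.4472 rad.
Bracket: H₀ sin φ sin δ + cos φ cos δ sin H₀ = 1.4472×0.19595×-0.52496 + 0.98061×0.85112×0.99238 = -0.148868 + 0.828257 = 0.679389.
Q̄ = (S₀/π) × [bracket] = (2206/π) × 0.679389 = 477.06 W/m².
— Configuration B (φ=+22.9°):
cos H₀ = −tan(+22.9°) tan(-31.666°) = 0.2605, H₀ = 1.3072 rad.
Bracket: H₀ sin φ sin δ + cos φ cos δ sin H₀ = 1.3072×0.38912×-0.52496 + 0.92119×0.85112×0.96546 = -0.267025 + 0.756962 = 0.489937.
Q̄ = (S₀/π) × [bracket] = (2206/π) × 0.489937 = 344.03 W/m².
Ratio Q̄_A / Q̄_B = 477.06 / 344.03 = 1.387.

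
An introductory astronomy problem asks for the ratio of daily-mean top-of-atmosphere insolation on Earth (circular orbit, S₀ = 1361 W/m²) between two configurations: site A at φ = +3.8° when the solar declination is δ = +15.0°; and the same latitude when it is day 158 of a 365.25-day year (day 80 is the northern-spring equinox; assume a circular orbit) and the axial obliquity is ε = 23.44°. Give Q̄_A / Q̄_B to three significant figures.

Q̄_A / Q̄_B ≈ 1.03

— Configuration A (φ=+3.8°):
cos H₀ = −tan(+3.8°) tan(+15.000°) = -0.0178, H₀ = 1.5886 rad.
Bracket: H₀ sin φ sin δ + cos φ cos δ sin H₀ = 1.5886×0.06627×0.25882 + 0.99780×0.96593×0.99984 = 0.027248 + 0.963651 = 0.990899.
Q̄ = (S₀/π) × [bracket] = (1361/π) × 0.990899 = 429.28 W/m².
— Configuration B (φ=+3.8°):
Solar longitude: λ_s = 360° × (158 − 80)/365.25 = 76.879°.
sin δ = sin 23.44° × sin 76.879° = 0.38740, so δ = +22.793°.
cos H₀ = −tan(+3.8°) tan(+22.793°) = -0.0279, H₀ = 1.5987 rad.
Bracket: H₀ sin φ sin δ + cos φ cos δ sin H₀ = 1.5987×0.06627×0.38740 + 0.99780×0.92191×0.99961 = 0.041043 + 0.919523 = 0.960566.
Q̄ = (S₀/π) × [bracket] = (1361/π) × 0.960566 = 416.14 W/m².
Ratio Q̄_A / Q̄_B = 429.28 / 416.14 = 1.032.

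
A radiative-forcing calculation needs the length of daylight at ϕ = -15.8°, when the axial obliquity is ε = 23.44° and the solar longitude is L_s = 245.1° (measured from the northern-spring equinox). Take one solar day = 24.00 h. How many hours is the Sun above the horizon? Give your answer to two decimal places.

Solar declination: sin δ = sin ε · sin L_s = sin 23.44° × sin 245.1° = -0.36081, so δ = -21.150°.
cos h₀ = −tan ϕ · tan δ = −tan(-15.8°) × tan(-21.150°) = -0.1095, so h₀ = 1.6805 rad = 96.28°.
Daylight = 2h₀/(2π) × 24.00 h = (1.6805/π) × 24.00 = 12.84 h.

12.84 h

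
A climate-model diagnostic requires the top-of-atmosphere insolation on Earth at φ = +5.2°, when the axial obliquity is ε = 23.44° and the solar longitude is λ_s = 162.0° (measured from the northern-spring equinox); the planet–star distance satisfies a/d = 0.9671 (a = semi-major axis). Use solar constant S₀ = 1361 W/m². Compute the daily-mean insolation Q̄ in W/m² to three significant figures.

Solar declination: sin δ = sin ε · sin λ_s = sin 23.44° × sin 162.0° = 0.12292, so δ = +7.061°.
cos H₀ = −tan(+5.2°) tan(+7.061°) = -0.0113, H₀ = 1.5821 rad.
Bracket: H₀ sin φ sin δ + cos φ cos δ sin H₀ = 1.5821×0.09063×0.12292 + 0.99588×0.99242×0.99994 = 0.017625 + 0.988272 = 1.005897.
Inverse-square distance factor (a/d)² = 0.9671² = 0.935282.
Q̄ = (S₀/π) × 0.935282 × [bracket] = (1361/π) × 0.935282 × 1.005897 = 407.6 W/m².

Q̄ ≈ 408 W/m²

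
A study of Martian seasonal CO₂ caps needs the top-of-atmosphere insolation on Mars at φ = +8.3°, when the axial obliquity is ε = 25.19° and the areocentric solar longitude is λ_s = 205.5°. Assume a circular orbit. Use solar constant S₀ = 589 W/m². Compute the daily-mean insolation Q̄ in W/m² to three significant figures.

sin δ = sin 25.19° × sin 205.5° = -0.18323, so δ = -10.558°.
cos H₀ = −tan(+8.3°) tan(-10.558°) = 0.0272, H₀ = 1.5436 rad.
Bracket: H₀ sin φ sin δ + cos φ cos δ sin H₀ = 1.5436×0.14436×-0.18323 + 0.98953×0.98307×0.99963 = -0.040830 + 0.972417 = 0.931587.
Q̄ = (S₀/π) × [bracket] = (589/π) × 0.931587 = 174.7 W/m².

Q̄ ≈ 175 W/m²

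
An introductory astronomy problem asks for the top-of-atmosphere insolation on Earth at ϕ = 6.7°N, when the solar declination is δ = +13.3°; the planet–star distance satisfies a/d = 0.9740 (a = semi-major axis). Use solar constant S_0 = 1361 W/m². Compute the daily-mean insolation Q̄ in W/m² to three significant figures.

cos h₀ = −tan(+6.7°) tan(+13.300°) = -0.0278, h₀ = 1.5986 rad.
Bracket: h₀ sin ϕ sin δ + cos ϕ cos δ sin h₀ = 1.5986×0.11667×0.23005 + 0.99317×0.97318×0.99961 = 0.042906 + 0.966156 = 1.009062.
Inverse-square distance factor (a/d)² = 0.9740² = 0.948676.
Q̄ = (S_0/π) × 0.948676 × [bracket] = (1361/π) × 0.948676 × 1.009062 = 414.7 W/m².

Q̄ ≈ 415 W/m²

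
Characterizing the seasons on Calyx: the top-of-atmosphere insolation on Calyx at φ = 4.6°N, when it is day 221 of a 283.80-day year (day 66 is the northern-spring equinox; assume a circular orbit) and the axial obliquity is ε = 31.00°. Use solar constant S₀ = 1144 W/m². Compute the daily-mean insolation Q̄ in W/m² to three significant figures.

Solar longitude: λ_s = 360° × (221 − 66)/283.80 = 196.617°.
sin δ = sin 31.00° × sin 196.617° = -0.14729, so δ = -8.470°.
cos H₀ = −tan(+4.6°) tan(-8.470°) = 0.0120, H₀ = 1.5588 rad.
Bracket: H₀ sin φ sin δ + cos φ cos δ sin H₀ = 1.5588×0.08020×-0.14729 + 0.99678×0.98909×0.99993 = -0.018414 + 0.985836 = 0.967422.
Q̄ = (S₀/π) × [bracket] = (1144/π) × 0.967422 = 352.3 W/m².

Q̄ ≈ 352 W/m²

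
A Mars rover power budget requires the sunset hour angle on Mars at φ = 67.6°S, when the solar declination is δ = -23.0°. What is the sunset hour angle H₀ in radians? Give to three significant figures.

Sunrise equation: cos H₀ = −tan φ · tan δ = -1.0299 ≤ −1, so the Sun never sets (polar day) and H₀ = π.

H₀ = 3.14 rad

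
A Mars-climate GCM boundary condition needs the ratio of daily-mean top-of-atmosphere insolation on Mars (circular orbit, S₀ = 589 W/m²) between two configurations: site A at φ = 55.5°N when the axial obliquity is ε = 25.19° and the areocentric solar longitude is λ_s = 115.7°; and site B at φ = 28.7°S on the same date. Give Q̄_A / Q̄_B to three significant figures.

Q̄_A / Q̄_B ≈ 2.06

— Configuration A (φ=+55.5°):
sin δ = sin 25.19° × sin 115.7° = 0.38352, so δ = +22.552°.
cos H₀ = −tan(+55.5°) tan(+22.552°) = -0.6042, H₀ = 2.2196 rad.
Bracket: H₀ sin φ sin δ + cos φ cos δ sin H₀ = 2.2196×0.82413×0.38352 + 0.56641×0.92353×0.79681 = 0.701550 + 0.416809 = 1.118359.
Q̄ = (S₀/π) × [bracket] = (589/π) × 1.118359 = 209.68 W/m².
— Configuration B (φ=-28.7°):
cos H₀ = −tan(-28.7°) tan(+22.552°) = 0.2274, H₀ = 1.3414 rad.
Bracket: H₀ sin φ sin δ + cos φ cos δ sin H₀ = 1.3414×-0.48022×0.38352 + 0.87715×0.92353×0.97381 = -0.247051 + 0.788858 = 0.541807.
Q̄ = (S₀/π) × [bracket] = (589/π) × 0.541807 = 101.58 W/m².
Ratio Q̄_A / Q̄_B = 209.68 / 101.58 = 2.064.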